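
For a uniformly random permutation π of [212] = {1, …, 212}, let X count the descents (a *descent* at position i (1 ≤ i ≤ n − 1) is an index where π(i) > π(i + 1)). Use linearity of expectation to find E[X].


Write X = Σ X_I over i = 1, …, 211, with X_I the indicator of one descent.
There are 211 indicators.
For each fixed i, the pair (π(i), π(i+1)) is a uniformly random ordered pair of distinct values from {1, …, 212}; by symmetry P[π(i) > π(i+1)] = 1/2.
By linearity: E[X] = 211 · (1/2) = (212 − 1) · (1/2) = 211/2 ≈ 105.5000.

E[X] = 211/2 = 105.5000.


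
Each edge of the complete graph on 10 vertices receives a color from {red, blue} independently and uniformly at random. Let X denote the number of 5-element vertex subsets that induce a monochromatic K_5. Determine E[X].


Let X = Σ_S X_S over the C(10, 5) = 252 subsets S of size 5, where X_S = 1 if the K_5 on S is monochromatic.
For a fixed S, the K_5 on S has C(5, 2) = 10 edges. P[all 10 edges red] = (1/2)^10, and likewise for blue, so P[monochromatic] = 2·(1/2)^10 = 2^{1 − 10} = 1/512.
Summing: E[X] = C(10, 5) · 2^{1 − 10} = 252 · 1/512 = 63/128.
Numerically: E[X] ≈ 0.492.

E[X] = C(10,5)·2^(1−C(5,2)) = 63/128 ≈ 0.492.


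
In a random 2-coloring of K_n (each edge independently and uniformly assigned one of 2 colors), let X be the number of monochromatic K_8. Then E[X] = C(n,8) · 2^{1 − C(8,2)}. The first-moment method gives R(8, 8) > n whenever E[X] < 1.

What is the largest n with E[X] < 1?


We need C(n, 8) · 2^{1 − 28} < 1, i.e. C(n, 8) < 2^{28 − 1} = 134217728.
Check values of n near the boundary:
  n = 38: C(38, 8) = 48903492; 48903492 < 134217728? YES
  n = 39: C(39, 8) = 61523748; 61523748 < 134217728? YES
  n = 40: C(40, 8) = 76904685; 76904685 < 134217728? YES
  n = 41: C(41, 8) = 95548245; 95548245 < 134217728? YES
  n = 42: C(42, 8) = 118030185; 118030185 < 134217728? YES
  n = 43: C(43, 8) = 145008513; 145008513 < 134217728? NO
  n = 44: C(44, 8) = 177232627; 177232627 < 134217728? NO
  n = 45: C(45, 8) = 215553195; 215553195 < 134217728? NO
The largest n with C(n, 8) < 134217728 is n = 42 (where E[X] = 118030185/134217728 ≈ 0.8794). Hence R(8, 8) > 42, i.e. R(8, 8) ≥ 43.

Largest n = 42; hence R(8, 8) > 42.


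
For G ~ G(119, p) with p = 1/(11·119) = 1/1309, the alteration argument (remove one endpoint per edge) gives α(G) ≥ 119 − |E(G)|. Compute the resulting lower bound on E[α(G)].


E[|E(G)|] = C(119, 2)·p = 7021 · (1/1309) = 59/11.
E[α(G)] ≥ n − E[|E(G)|] = 119 − 59/11 = 1250/11.
Numerically: ≈ 113.636.
(This is only a lower bound; the true E[α(G)] may be larger.)

E[α(G)] ≥ 1250/11 ≈ 113.636.


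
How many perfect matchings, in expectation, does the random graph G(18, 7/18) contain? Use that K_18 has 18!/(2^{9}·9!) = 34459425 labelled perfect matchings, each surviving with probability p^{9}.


K_18 has 18!/(2^{9}·9!) = 34459425 labelled perfect matchings.
For each such perfect matching H, let X_H = 1 if all 9 edges of H are present in G. Then P[X_H = 1] = p^{9} = (7/18)^{9} = 40353607/198359290368.
By linearity: E[X] = Σ_H E[X_H] = 34459425 · p^{9} = 34459425 · 40353607/198359290368 = 17167433257975/2448880128.
Numerically: E[X] ≈ 7010.3.

E[X] = 34459425 · (7/18)^{9} = 17167433257975/2448880128 ≈ 7010.3.


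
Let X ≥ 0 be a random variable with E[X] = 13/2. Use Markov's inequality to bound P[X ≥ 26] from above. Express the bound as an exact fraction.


μ = E[X] = 13/2, a = 26.
Markov: P[X ≥ 26] ≤ μ/a = (13/2)/26 = 1/4.
Numerically: ≈ 0.250000.
(Since a = 26 > μ = 6.500000, the bound 1/4 is < 1 and informative.)

P[X ≥ 26] ≤ 1/4 ≈ 0.250000.


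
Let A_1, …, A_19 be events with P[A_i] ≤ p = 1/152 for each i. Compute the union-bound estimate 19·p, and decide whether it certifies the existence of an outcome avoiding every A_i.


Union bound: P[∪_{i=1}^{19} A_i] ≤ Σ_i P[A_i] ≤ 19·p = 19·(1/152) = 1/8.
Numerically: 1/8 ≈ 0.1250.
Is 1/8 < 1? YES.
Since P[∪ A_i] ≤ 1/8 < 1, the complement has P[∩ A_i^c] ≥ 1 − 1/8 = 7/8 > 0, so some outcome avoids every A_i.

19·p = 1/8 ≈ 0.1250; existence CERTIFIED by the union bound.


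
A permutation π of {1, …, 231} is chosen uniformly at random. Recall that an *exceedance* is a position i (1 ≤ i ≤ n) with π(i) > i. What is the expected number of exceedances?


Write X = Σ_{i=1}^{231} X_i, where X_i = 1_{π(i) > i}.
For each fixed i, π(i) is uniform over {1, …, 231} (marginal of a uniform permutation), so P[π(i) > i] = (n − i)/n. Summing: Σ_{i=1}^{231} (n − i)/n = (0 + 1 + … + 230)/231 = 231(231 − 1)/(2·231) = (231 − 1)/2.
Hence E[X] = Σ_{i=1}^{231} (231 − i)/231 = 115 ≈ 115.000000.

E[X] = 115 = 115.000000.


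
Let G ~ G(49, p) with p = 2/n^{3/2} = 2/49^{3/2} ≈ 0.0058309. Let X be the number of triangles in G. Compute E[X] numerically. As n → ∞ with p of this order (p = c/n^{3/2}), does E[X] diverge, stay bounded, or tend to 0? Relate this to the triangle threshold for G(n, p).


Number of potential triangles: C(49, 3) = 18424.
Each occurs with probability p³ ≈ (0.0058309)³ ≈ 1.9824746e-07.
By linearity: E[X] = C(49, 3)·p³ ≈ 18424 · 1.9824746e-07 ≈ 0.00365.
Since α = 3/2 > 1, p = c/n^{3/2} = o(1/n) is below the triangle threshold p ~ 1/n. Asymptotically E[X] ~ (c³/6)·n^{3(1−α)} = (2³/6)·n^{-1.5} → 0, so by Markov's inequality G has no triangles w.h.p.

E[X] ≈ 0.00365; in regime p = Θ(1/n^{3/2}) E[X] tends to 0 (below the triangle threshold p ~ 1/n).


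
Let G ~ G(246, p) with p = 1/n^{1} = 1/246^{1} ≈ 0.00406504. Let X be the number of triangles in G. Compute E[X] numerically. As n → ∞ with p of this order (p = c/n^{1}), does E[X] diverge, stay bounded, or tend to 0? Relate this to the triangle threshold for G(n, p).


Number of potential triangles: C(246, 3) = 2450980.
Each occurs with probability p³ ≈ (0.00406504)³ ≈ 6.71729898e-08.
By linearity: E[X] = C(246, 3)·p³ ≈ 2450980 · 6.71729898e-08 ≈ 0.164640.
Here α = 1, so p = 1/n is exactly at the triangle threshold p ~ 1/n. Asymptotically E[X] → c³/6 = 1³/6 = 1/6 ≈ 0.166667, a bounded constant. In this regime the triangle count is asymptotically Poisson(c³/6).

E[X] ≈ 0.164640; in regime p = Θ(1/n^{1}) E[X] stays bounded (at the triangle threshold p ~ 1/n).


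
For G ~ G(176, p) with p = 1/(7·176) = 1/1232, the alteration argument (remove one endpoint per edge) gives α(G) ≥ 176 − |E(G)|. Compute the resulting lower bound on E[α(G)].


E[|E(G)|] = C(176, 2)·p = 15400 · (1/1232) = 25/2.
E[α(G)] ≥ n − E[|E(G)|] = 176 − 25/2 = 327/2.
Numerically: ≈ 163.500000.
(This is only a lower bound; the true E[α(G)] may be larger.)

E[α(G)] ≥ 327/2 ≈ 163.500000.


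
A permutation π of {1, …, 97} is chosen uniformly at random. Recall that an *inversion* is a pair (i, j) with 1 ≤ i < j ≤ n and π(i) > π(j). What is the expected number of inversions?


Write X = Σ X_I over the C(97, 2) = 4656 pairs i < j, with X_I the indicator of one inversion.
There are 4656 indicators.
For each fixed pair i < j, the values π(i) and π(j) are two distinct elements of {1, …, 97} in uniformly random order; by symmetry P[π(i) > π(j)] = 1/2.
By linearity: E[X] = 4656 · (1/2) = C(97, 2) · (1/2) = 4656/2 = 2328 ≈ 2328.000.

E[X] = 2328 = 2328.000.


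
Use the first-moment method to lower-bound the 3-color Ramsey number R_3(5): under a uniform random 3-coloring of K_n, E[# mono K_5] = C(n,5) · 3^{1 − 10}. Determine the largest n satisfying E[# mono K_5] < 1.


We need C(n, 5) · 3^{1 − 10} < 1, i.e. C(n, 5) < 3^{10 − 1} = 19683.
Check values of n near the boundary:
  n = 19: C(19, 5) = 11628; 11628 < 19683? YES
  n = 20: C(20, 5) = 15504; 15504 < 19683? YES
  n = 21: C(21, 5) = 20349; 20349 < 19683? NO
The largest n with C(n, 5) < 19683 is n = 20 (where E[X] = 5168/6561 ≈ 0.7876848). Hence R_3(5) > 20, i.e. R_3(5) ≥ 21.

Largest n = 20; hence R_3(5) > 20.


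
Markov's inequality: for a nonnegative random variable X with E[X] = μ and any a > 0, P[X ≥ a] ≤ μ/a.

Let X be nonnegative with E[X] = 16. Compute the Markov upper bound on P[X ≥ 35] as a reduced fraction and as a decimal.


μ = E[X] = 16, a = 35.
Markov: P[X ≥ 35] ≤ μ/a = (16)/35 = 16/35.
Numerically: ≈ 0.457143.
(Since a = 35 > μ = 16.000000, the bound 16/35 is < 1 and informative.)

P[X ≥ 35] ≤ 16/35 ≈ 0.457143.


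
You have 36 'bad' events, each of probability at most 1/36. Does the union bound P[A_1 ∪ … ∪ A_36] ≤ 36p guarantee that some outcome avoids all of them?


Union bound: P[∪_{i=1}^{36} A_i] ≤ Σ_i P[A_i] ≤ 36·p = 36·(1/36) = 1.
Numerically: 1 ≈ 1.000.
Is 1 < 1? NO.
Since the bound 1 is ≥ 1, the union bound is uninformative here; it does NOT by itself certify existence.

36·p = 1 ≈ 1.000; existence NOT certified by the union bound.


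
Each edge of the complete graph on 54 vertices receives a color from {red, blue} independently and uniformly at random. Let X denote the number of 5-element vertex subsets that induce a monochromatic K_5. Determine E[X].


Let X = Σ_S X_S over the C(54, 5) = 3162510 subsets S of size 5, where X_S = 1 if the K_5 on S is monochromatic.
For a fixed S, the K_5 on S has C(5, 2) = 10 edges. P[all 10 edges red] = (1/2)^10, and likewise for blue, so P[monochromatic] = 2·(1/2)^10 = 2^{1 − 10} = 1/512.
By linearity of expectation: E[X] = C(54, 5) · 2^{1 − 10} = 3162510 · 1/512 = 1581255/256.
Numerically: E[X] ≈ 6176.777344.

E[X] = C(54,5)·2^(1−C(5,2)) = 1581255/256 ≈ 6176.777344.


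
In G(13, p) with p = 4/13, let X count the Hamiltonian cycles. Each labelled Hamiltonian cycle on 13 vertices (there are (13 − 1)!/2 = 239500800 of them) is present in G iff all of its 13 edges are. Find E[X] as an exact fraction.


K_13 has (13 − 1)!/2 = 239500800 labelled Hamiltonian cycles.
For each such Hamiltonian cycle H, let X_H = 1 if all 13 edges of H are present in G. Then P[X_H = 1] = p^{13} = (4/13)^{13} = 67108864/302875106592253.
By linearity of expectation: E[X] = Σ_H E[X_H] = 239500800 · p^{13} = 239500800 · 67108864/302875106592253 = 16072626615091200/302875106592253.
Numerically: E[X] ≈ 53.067.

E[X] = 239500800 · (4/13)^{13} = 16072626615091200/302875106592253 ≈ 53.067.


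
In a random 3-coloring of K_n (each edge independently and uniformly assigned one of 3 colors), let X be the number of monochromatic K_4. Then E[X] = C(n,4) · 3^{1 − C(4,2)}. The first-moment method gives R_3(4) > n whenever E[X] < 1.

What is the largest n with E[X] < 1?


We need C(n, 4) · 3^{1 − 6} < 1, i.e. C(n, 4) < 3^{6 − 1} = 243.
Check values of n near the boundary:
  n = 8: C(8, 4) = 70; 70 < 243? YES
  n = 9: C(9, 4) = 126; 126 < 243? YES
  n = 10: C(10, 4) = 210; 210 < 243? YES
  n = 11: C(11, 4) = 330; 330 < 243? NO
  n = 12: C(12, 4) = 495; 495 < 243? NO
  n = 13: C(13, 4) = 715; 715 < 243? NO
The largest n with C(n, 4) < 243 is n = 10 (where E[X] = 70/81 ≈ 0.86420). Hence R_3(4) > 10, i.e. R_3(4) ≥ 11.

Largest n = 10; hence R_3(4) > 10.


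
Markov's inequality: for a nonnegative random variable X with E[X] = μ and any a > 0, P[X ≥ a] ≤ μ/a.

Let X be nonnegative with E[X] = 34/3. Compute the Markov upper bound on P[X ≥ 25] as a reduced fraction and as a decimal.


μ = E[X] = 34/3, a = 25.
Markov: P[X ≥ 25] ≤ μ/a = (34/3)/25 = 34/75.
Numerically: ≈ 0.453.
(Since a = 25 > μ = 11.333, the bound 34/75 is < 1 and informative.)

P[X ≥ 25] ≤ 34/75 ≈ 0.453.


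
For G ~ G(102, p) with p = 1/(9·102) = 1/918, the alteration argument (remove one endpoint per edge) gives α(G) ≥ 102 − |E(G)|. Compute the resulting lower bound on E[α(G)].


E[|E(G)|] = C(102, 2)·p = 5151 · (1/918) = 101/18.
E[α(G)] ≥ n − E[|E(G)|] = 102 − 101/18 = 1735/18.
Numerically: ≈ 96.3889.
(This is only a lower bound; the true E[α(G)] may be larger.)

E[α(G)] ≥ 1735/18 ≈ 96.3889.


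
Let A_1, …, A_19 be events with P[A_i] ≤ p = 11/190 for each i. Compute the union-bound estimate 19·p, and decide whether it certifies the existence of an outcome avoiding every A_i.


Union bound: P[∪_{i=1}^{19} A_i] ≤ Σ_i P[A_i] ≤ 19·p = 19·(11/190) = 11/10.
Numerically: 11/10 ≈ 1.100000.
Is 11/10 < 1? NO.
Since the bound 11/10 is ≥ 1, the union bound is uninformative here; it does NOT by itself certify existence.

19·p = 11/10 ≈ 1.100000; existence NOT certified by the union bound.


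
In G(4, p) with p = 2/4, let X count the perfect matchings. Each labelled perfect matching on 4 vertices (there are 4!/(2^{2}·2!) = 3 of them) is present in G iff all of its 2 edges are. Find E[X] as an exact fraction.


K_4 has 4!/(2^{2}·2!) = 3 labelled perfect matchings.
For each such perfect matching H, let X_H = 1 if all 2 edges of H are present in G. Then P[X_H = 1] = p^{2} = (1/2)^{2} = 1/4.
By linearity of expectation: E[X] = Σ_H E[X_H] = 3 · p^{2} = 3 · 1/4 = 3/4.
Numerically: E[X] ≈ 0.75.

E[X] = 3 · (1/2)^{2} = 3/4 ≈ 0.75.


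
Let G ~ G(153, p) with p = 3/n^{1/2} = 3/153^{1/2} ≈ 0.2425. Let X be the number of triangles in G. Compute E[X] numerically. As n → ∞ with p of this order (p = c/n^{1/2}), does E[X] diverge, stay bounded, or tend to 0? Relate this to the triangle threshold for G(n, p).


Number of potential triangles: C(153, 3) = 585276.
Each occurs with probability p³ ≈ (0.2425)³ ≈ 1.426680e-02.
By linearity: E[X] = C(153, 3)·p³ ≈ 585276 · 1.426680e-02 ≈ 8350.0165.
Since α = 1/2 < 1, p = c/n^{1/2} ≫ 1/n is above the triangle threshold p ~ 1/n. Asymptotically E[X] ~ (c³/6)·n^{3(1−α)} = (3³/6)·n^{1.5} → ∞; triangles are abundant w.h.p.

E[X] ≈ 8350.0165; in regime p = Θ(1/n^{1/2}) E[X] diverges (above the triangle threshold p ~ 1/n).


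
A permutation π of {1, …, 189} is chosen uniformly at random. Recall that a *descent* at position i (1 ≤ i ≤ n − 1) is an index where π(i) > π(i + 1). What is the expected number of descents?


Write X = Σ X_I over i = 1, …, 188, with X_I the indicator of one descent.
There are 188 indicators.
For each fixed i, the pair (π(i), π(i+1)) is a uniformly random ordered pair of distinct values from {1, …, 189}; by symmetry P[π(i) > π(i+1)] = 1/2.
By linearity: E[X] = 188 · (1/2) = (189 − 1) · (1/2) = 94 ≈ 94.000000.

E[X] = 94 = 94.000000.


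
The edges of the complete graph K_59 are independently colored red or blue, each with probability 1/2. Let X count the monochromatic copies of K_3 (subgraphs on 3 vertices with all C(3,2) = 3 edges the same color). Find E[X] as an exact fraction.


Let X = Σ_S X_S over the C(59, 3) = 32509 subsets S of size 3, where X_S = 1 if the K_3 on S is monochromatic.
For a fixed S, the K_3 on S has C(3, 2) = 3 edges. P[all 3 edges red] = (1/2)^3, and likewise for blue, so P[monochromatic] = 2·(1/2)^3 = 2^{1 − 3} = 1/4.
By linearity: E[X] = C(59, 3) · 2^{1 − 3} = 32509 · 1/4 = 32509/4.
Numerically: E[X] ≈ 8127.25000.

E[X] = C(59,3)·2^(1−C(3,2)) = 32509/4 ≈ 8127.25000.


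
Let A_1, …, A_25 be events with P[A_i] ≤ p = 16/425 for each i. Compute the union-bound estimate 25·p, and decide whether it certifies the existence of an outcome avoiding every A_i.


Union bound: P[∪_{i=1}^{25} A_i] ≤ Σ_i P[A_i] ≤ 25·p = 25·(16/425) = 16/17.
Numerically: 16/17 ≈ 0.9411765.
Is 16/17 < 1? YES.
Since P[∪ A_i] ≤ 16/17 < 1, the complement has P[∩ A_i^c] ≥ 1 − 16/17 = 1/17 > 0, so some outcome avoids every A_i.

25·p = 16/17 ≈ 0.9411765; existence CERTIFIED by the union bound.


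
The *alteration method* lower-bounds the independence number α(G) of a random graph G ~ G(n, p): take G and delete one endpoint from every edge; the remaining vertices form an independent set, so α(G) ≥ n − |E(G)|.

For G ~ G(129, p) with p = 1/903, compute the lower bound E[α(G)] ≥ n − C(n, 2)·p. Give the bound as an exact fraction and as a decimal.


E[|E(G)|] = C(129, 2)·p = 8256 · (1/903) = 64/7.
E[α(G)] ≥ n − E[|E(G)|] = 129 − 64/7 = 839/7.
Numerically: ≈ 119.8571.
(This is only a lower bound; the true E[α(G)] may be larger.)

E[α(G)] ≥ 839/7 ≈ 119.8571.


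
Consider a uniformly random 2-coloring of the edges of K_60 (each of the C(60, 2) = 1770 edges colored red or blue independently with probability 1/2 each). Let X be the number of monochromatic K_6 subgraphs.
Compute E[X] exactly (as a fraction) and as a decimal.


Let X = Σ_S X_S over the C(60, 6) = 50063860 subsets S of size 6, where X_S = 1 if the K_6 on S is monochromatic.
For a fixed S, the K_6 on S has C(6, 2) = 15 edges. P[all 15 edges red] = (1/2)^15, and likewise for blue, so P[monochromatic] = 2·(1/2)^15 = 2^{1 − 15} = 1/16384.
By linearity of expectation: E[X] = C(60, 6) · 2^{1 − 15} = 50063860 · 1/16384 = 12515965/4096.
Numerically: E[X] ≈ 3055.655518.

E[X] = C(60,6)·2^(1−C(6,2)) = 12515965/4096 ≈ 3055.655518.


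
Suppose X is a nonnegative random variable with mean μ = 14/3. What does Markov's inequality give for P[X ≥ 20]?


μ = E[X] = 14/3, a = 20.
Markov: P[X ≥ 20] ≤ μ/a = (14/3)/20 = 7/30.
Numerically: ≈ 0.233333.
(Since a = 20 > μ = 4.666667, the bound 7/30 is < 1 and informative.)

P[X ≥ 20] ≤ 7/30 ≈ 0.233333.


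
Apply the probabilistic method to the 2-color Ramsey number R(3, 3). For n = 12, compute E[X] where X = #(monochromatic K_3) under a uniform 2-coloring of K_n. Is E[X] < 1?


E[X] = C(12, 3) · 2^{1 − 3} = 220 · 2^{−2} = 220/4.
As a reduced fraction: E[X] = 55 ≈ 55.000000.
Is E[X] < 1? NO.
Since E[X] ≥ 1, the first-moment bound is inconclusive at n = 12; it does NOT by itself certify R(3, 3) > 12.

E[X] = 55 ≈ 55.000000; E[X] ≥ 1; first-moment method inconclusive here.


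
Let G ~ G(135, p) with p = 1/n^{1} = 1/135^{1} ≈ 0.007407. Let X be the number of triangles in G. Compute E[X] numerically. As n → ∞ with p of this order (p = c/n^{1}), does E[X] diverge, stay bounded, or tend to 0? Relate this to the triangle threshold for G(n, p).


Number of potential triangles: C(135, 3) = 400995.
Each occurs with probability p³ ≈ (0.007407)³ ≈ 4.064421e-07.
By linearity: E[X] = C(135, 3)·p³ ≈ 400995 · 4.064421e-07 ≈ 0.1630.
Here α = 1, so p = 1/n is exactly at the triangle threshold p ~ 1/n. Asymptotically E[X] → c³/6 = 1³/6 = 1/6 ≈ 0.1667, a bounded constant. In this regime the triangle count is asymptotically Poisson(c³/6).

E[X] ≈ 0.1630; in regime p = Θ(1/n^{1}) E[X] stays bounded (at the triangle threshold p ~ 1/n).


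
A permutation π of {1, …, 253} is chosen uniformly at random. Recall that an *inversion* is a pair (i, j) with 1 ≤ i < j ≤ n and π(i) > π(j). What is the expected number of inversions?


Write X = Σ X_I over the C(253, 2) = 31878 pairs i < j, with X_I the indicator of one inversion.
There are 31878 indicators.
For each fixed pair i < j, the values π(i) and π(j) are two distinct elements of {1, …, 253} in uniformly random order; by symmetry P[π(i) > π(j)] = 1/2.
By linearity: E[X] = 31878 · (1/2) = C(253, 2) · (1/2) = 31878/2 = 15939 ≈ 15939.000.

E[X] = 15939 = 15939.000.


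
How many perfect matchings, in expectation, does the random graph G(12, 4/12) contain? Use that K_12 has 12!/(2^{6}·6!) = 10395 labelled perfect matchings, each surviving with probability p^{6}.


K_12 has 12!/(2^{6}·6!) = 10395 labelled perfect matchings.
For each such perfect matching H, let X_H = 1 if all 6 edges of H are present in G. Then P[X_H = 1] = p^{6} = (1/3)^{6} = 1/729.
By linearity of expectation: E[X] = Σ_H E[X_H] = 10395 · p^{6} = 10395 · 1/729 = 385/27.
Numerically: E[X] ≈ 14.3.

E[X] = 10395 · (1/3)^{6} = 385/27 ≈ 14.3.


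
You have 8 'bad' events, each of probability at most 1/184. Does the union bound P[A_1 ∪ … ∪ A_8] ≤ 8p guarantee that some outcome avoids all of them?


Union bound: P[∪_{i=1}^{8} A_i] ≤ Σ_i P[A_i] ≤ 8·p = 8·(1/184) = 1/23.
Numerically: 1/23 ≈ 0.0435.
Is 1/23 < 1? YES.
Since P[∪ A_i] ≤ 1/23 < 1, the complement has P[∩ A_i^c] ≥ 1 − 1/23 = 22/23 > 0, so some outcome avoids every A_i.

8·p = 1/23 ≈ 0.0435; existence CERTIFIED by the union bound.


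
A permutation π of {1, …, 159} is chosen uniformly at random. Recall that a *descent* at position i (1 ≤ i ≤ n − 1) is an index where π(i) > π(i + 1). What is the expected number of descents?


Write X = Σ X_I over i = 1, …, 158, with X_I the indicator of one descent.
There are 158 indicators.
For each fixed i, the pair (π(i), π(i+1)) is a uniformly random ordered pair of distinct values from {1, …, 159}; by symmetry P[π(i) > π(i+1)] = 1/2.
By linearity: E[X] = 158 · (1/2) = (159 − 1) · (1/2) = 79 ≈ 79.0000.

E[X] = 79 = 79.0000.


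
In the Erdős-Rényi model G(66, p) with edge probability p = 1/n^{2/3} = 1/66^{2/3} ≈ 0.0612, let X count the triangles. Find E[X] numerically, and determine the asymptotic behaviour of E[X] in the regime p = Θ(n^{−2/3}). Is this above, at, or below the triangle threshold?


Number of potential triangles: C(66, 3) = 45760.
Each occurs with probability p³ ≈ (0.0612)³ ≈ 2.29568e-04.
By linearity: E[X] = C(66, 3)·p³ ≈ 45760 · 2.29568e-04 ≈ 10.505.
Since α = 2/3 < 1, p = c/n^{2/3} ≫ 1/n is above the triangle threshold p ~ 1/n. Asymptotically E[X] ~ (c³/6)·n^{3(1−α)} = (1³/6)·n^{1} → ∞; triangles are abundant w.h.p.

E[X] ≈ 10.505; in regime p = Θ(1/n^{2/3}) E[X] diverges (above the triangle threshold p ~ 1/n).


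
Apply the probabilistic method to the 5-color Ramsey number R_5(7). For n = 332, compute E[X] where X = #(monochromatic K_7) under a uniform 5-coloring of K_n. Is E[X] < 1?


E[X] = C(332, 7) · 5^{1 − 21} = 82772214646616 · 5^{−20} = 82772214646616/95367431640625.
As a reduced fraction: E[X] = 82772214646616/95367431640625 ≈ 0.8679.
Is E[X] < 1? YES.
Since E[X] < 1, there exists a 5-coloring of K_{332} with no monochromatic K_7; hence R_5(7) > 332.

E[X] = 82772214646616/95367431640625 ≈ 0.8679; E[X] < 1, so R_5(7) > 332.


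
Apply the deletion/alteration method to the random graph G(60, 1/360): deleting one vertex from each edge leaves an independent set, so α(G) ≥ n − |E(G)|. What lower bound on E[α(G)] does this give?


E[|E(G)|] = C(60, 2)·p = 1770 · (1/360) = 59/12.
E[α(G)] ≥ n − E[|E(G)|] = 60 − 59/12 = 661/12.
Numerically: ≈ 55.08333.
(This is only a lower bound; the true E[α(G)] may be larger.)

E[α(G)] ≥ 661/12 ≈ 55.08333.


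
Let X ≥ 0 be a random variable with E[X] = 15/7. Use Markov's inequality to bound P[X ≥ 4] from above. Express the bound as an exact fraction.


μ = E[X] = 15/7, a = 4.
Markov: P[X ≥ 4] ≤ μ/a = (15/7)/4 = 15/28.
Numerically: ≈ 0.536.
(Since a = 4 > μ = 2.143, the bound 15/28 is < 1 and informative.)

P[X ≥ 4] ≤ 15/28 ≈ 0.536.


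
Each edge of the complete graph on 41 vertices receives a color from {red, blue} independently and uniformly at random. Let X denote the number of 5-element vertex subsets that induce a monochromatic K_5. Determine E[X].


Let X = Σ_S X_S over the C(41, 5) = 749398 subsets S of size 5, where X_S = 1 if the K_5 on S is monochromatic.
For a fixed S, the K_5 on S has C(5, 2) = 10 edges. P[all 10 edges red] = (1/2)^10, and likewise for blue, so P[monochromatic] = 2·(1/2)^10 = 2^{1 − 10} = 1/512.
By linearity of expectation: E[X] = C(41, 5) · 2^{1 − 10} = 749398 · 1/512 = 374699/256.
Numerically: E[X] ≈ 1463.6680.

E[X] = C(41,5)·2^(1−C(5,2)) = 374699/256 ≈ 1463.6680.


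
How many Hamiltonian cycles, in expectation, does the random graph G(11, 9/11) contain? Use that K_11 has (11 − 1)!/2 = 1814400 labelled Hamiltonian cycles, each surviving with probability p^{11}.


K_11 has (11 − 1)!/2 = 1814400 labelled Hamiltonian cycles.
For each such Hamiltonian cycle H, let X_H = 1 if all 11 edges of H are present in G. Then P[X_H = 1] = p^{11} = (9/11)^{11} = 31381059609/285311670611.
Summing the indicators: E[X] = Σ_H E[X_H] = 1814400 · p^{11} = 1814400 · 31381059609/285311670611 = 56937794554569600/285311670611.
Numerically: E[X] ≈ 1.996e+05.

E[X] = 1814400 · (9/11)^{11} = 56937794554569600/285311670611 ≈ 1.996e+05.


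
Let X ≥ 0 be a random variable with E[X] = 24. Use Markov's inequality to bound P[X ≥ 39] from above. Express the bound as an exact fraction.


μ = E[X] = 24, a = 39.
Markov: P[X ≥ 39] ≤ μ/a = (24)/39 = 8/13.
Numerically: ≈ 0.61538.
(Since a = 39 > μ = 24.00000, the bound 8/13 is < 1 and informative.)

P[X ≥ 39] ≤ 8/13 ≈ 0.61538.


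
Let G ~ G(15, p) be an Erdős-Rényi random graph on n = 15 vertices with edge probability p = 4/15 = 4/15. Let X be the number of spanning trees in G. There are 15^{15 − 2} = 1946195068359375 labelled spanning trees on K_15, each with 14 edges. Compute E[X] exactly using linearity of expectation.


K_15 has 15^{15 − 2} = 1946195068359375 labelled spanning trees.
For each such spanning tree H, let X_H = 1 if all 14 edges of H are present in G. Then P[X_H = 1] = p^{14} = (4/15)^{14} = 268435456/29192926025390625.
By linearity of expectation: E[X] = Σ_H E[X_H] = 1946195068359375 · p^{14} = 1946195068359375 · 268435456/29192926025390625 = 268435456/15.
Numerically: E[X] ≈ 1.7896e+07.

E[X] = 1946195068359375 · (4/15)^{14} = 268435456/15 ≈ 1.7896e+07.


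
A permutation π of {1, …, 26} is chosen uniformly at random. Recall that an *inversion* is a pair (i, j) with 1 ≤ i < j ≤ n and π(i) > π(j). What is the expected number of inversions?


Write X = Σ X_I over the C(26, 2) = 325 pairs i < j, with X_I the indicator of one inversion.
There are 325 indicators.
For each fixed pair i < j, the values π(i) and π(j) are two distinct elements of {1, …, 26} in uniformly random order; by symmetry P[π(i) > π(j)] = 1/2.
By linearity: E[X] = 325 · (1/2) = C(26, 2) · (1/2) = 325/2 = 325/2 ≈ 162.5000.

E[X] = 325/2 = 162.5000.


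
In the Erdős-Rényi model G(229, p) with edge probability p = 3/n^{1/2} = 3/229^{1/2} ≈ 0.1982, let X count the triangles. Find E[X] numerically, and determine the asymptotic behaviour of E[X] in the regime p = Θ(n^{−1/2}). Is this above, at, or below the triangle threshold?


Number of potential triangles: C(229, 3) = 1975354.
Each occurs with probability p³ ≈ (0.1982)³ ≈ 7.791311e-03.
By linearity: E[X] = C(229, 3)·p³ ≈ 1975354 · 7.791311e-03 ≈ 15390.5974.
Since α = 1/2 < 1, p = c/n^{1/2} ≫ 1/n is above the triangle threshold p ~ 1/n. Asymptotically E[X] ~ (c³/6)·n^{3(1−α)} = (3³/6)·n^{1.5} → ∞; triangles are abundant w.h.p.

E[X] ≈ 15390.5974; in regime p = Θ(1/n^{1/2}) E[X] diverges (above the triangle threshold p ~ 1/n).


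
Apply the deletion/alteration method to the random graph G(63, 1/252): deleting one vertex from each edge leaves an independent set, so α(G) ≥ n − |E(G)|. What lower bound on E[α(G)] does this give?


E[|E(G)|] = C(63, 2)·p = 1953 · (1/252) = 31/4.
E[α(G)] ≥ n − E[|E(G)|] = 63 − 31/4 = 221/4.
Numerically: ≈ 55.250.
(This is only a lower bound; the true E[α(G)] may be larger.)

E[α(G)] ≥ 221/4 ≈ 55.250.


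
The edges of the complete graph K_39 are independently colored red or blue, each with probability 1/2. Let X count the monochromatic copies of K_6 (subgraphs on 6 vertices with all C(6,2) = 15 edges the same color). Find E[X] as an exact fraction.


Let X = Σ_S X_S over the C(39, 6) = 3262623 subsets S of size 6, where X_S = 1 if the K_6 on S is monochromatic.
For a fixed S, the K_6 on S has C(6, 2) = 15 edges. P[all 15 edges red] = (1/2)^15, and likewise for blue, so P[monochromatic] = 2·(1/2)^15 = 2^{1 − 15} = 1/16384.
By linearity: E[X] = C(39, 6) · 2^{1 − 15} = 3262623 · 1/16384 = 3262623/16384.
Numerically: E[X] ≈ 199.134705.

E[X] = C(39,6)·2^(1−C(6,2)) = 3262623/16384 ≈ 199.134705.


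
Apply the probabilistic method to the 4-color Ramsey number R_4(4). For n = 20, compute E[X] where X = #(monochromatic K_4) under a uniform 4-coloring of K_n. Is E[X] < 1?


E[X] = C(20, 4) · 4^{1 − 6} = 4845 · 4^{−5} = 4845/1024.
As a reduced fraction: E[X] = 4845/1024 ≈ 4.7314453.
Is E[X] < 1? NO.
Since E[X] ≥ 1, the first-moment bound is inconclusive at n = 20; it does NOT by itself certify R_4(4) > 20.

E[X] = 4845/1024 ≈ 4.7314453; E[X] ≥ 1; first-moment method inconclusive here.


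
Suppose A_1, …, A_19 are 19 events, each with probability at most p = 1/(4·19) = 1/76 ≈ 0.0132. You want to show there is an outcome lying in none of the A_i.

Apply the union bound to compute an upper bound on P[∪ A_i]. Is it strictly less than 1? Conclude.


Union bound: P[∪_{i=1}^{19} A_i] ≤ Σ_i P[A_i] ≤ 19·p = 19·(1/76) = 1/4.
Numerically: 1/4 ≈ 0.2500.
Is 1/4 < 1? YES.
Since P[∪ A_i] ≤ 1/4 < 1, the complement has P[∩ A_i^c] ≥ 1 − 1/4 = 3/4 > 0, so some outcome avoids every A_i.

19·p = 1/4 ≈ 0.2500; existence CERTIFIED by the union bound.


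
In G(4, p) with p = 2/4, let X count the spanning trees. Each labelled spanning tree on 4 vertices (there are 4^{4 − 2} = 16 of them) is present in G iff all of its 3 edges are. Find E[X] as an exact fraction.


K_4 has 4^{4 − 2} = 16 labelled spanning trees.
For each such spanning tree H, let X_H = 1 if all 3 edges of H are present in G. Then P[X_H = 1] = p^{3} = (1/2)^{3} = 1/8.
Summing the indicators: E[X] = Σ_H E[X_H] = 16 · p^{3} = 16 · 1/8 = 2.
Numerically: E[X] ≈ 2.

E[X] = 16 · (1/2)^{3} = 2 ≈ 2.


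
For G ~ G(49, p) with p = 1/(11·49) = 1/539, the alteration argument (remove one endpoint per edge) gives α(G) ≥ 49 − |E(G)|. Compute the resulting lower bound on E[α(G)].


E[|E(G)|] = C(49, 2)·p = 1176 · (1/539) = 24/11.
E[α(G)] ≥ n − E[|E(G)|] = 49 − 24/11 = 515/11.
Numerically: ≈ 46.8182.
(This is only a lower bound; the true E[α(G)] may be larger.)

E[α(G)] ≥ 515/11 ≈ 46.8182.


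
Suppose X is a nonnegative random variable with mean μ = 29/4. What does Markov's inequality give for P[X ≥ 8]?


μ = E[X] = 29/4, a = 8.
Markov: P[X ≥ 8] ≤ μ/a = (29/4)/8 = 29/32.
Numerically: ≈ 0.906250.
(Since a = 8 > μ = 7.250000, the bound 29/32 is < 1 and informative.)

P[X ≥ 8] ≤ 29/32 ≈ 0.906250.


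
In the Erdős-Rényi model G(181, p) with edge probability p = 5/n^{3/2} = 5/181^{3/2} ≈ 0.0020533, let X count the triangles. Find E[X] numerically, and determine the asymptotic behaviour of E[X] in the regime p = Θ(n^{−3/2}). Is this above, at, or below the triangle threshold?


Number of potential triangles: C(181, 3) = 971970.
Each occurs with probability p³ ≈ (0.0020533)³ ≈ 8.6567809e-09.
By linearity: E[X] = C(181, 3)·p³ ≈ 971970 · 8.6567809e-09 ≈ 0.00841.
Since α = 3/2 > 1, p = c/n^{3/2} = o(1/n) is below the triangle threshold p ~ 1/n. Asymptotically E[X] ~ (c³/6)·n^{3(1−α)} = (5³/6)·n^{-1.5} → 0, so by Markov's inequality G has no triangles w.h.p.

E[X] ≈ 0.00841; in regime p = Θ(1/n^{3/2}) E[X] tends to 0 (below the triangle threshold p ~ 1/n).


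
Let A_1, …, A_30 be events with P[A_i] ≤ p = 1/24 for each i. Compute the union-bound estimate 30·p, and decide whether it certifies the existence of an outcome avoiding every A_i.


Union bound: P[∪_{i=1}^{30} A_i] ≤ Σ_i P[A_i] ≤ 30·p = 30·(1/24) = 5/4.
Numerically: 5/4 ≈ 1.2500.
Is 5/4 < 1? NO.
Since the bound 5/4 is ≥ 1, the union bound is uninformative here; it does NOT by itself certify existence.

30·p = 5/4 ≈ 1.2500; existence NOT certified by the union bound.


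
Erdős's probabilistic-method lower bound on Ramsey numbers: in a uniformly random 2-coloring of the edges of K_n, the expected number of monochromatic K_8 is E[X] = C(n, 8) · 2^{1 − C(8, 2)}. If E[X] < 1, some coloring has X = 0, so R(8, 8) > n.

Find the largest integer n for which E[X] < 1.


We need C(n, 8) · 2^{1 − 28} < 1, i.e. C(n, 8) < 2^{28 − 1} = 134217728.
Check values of n near the boundary:
  n = 36: C(36, 8) = 30260340; 30260340 < 134217728? YES
  n = 37: C(37, 8) = 38608020; 38608020 < 134217728? YES
  n = 38: C(38, 8) = 48903492; 48903492 < 134217728? YES
  n = 39: C(39, 8) = 61523748; 61523748 < 134217728? YES
  n = 40: C(40, 8) = 76904685; 76904685 < 134217728? YES
  n = 41: C(41, 8) = 95548245; 95548245 < 134217728? YES
  n = 42: C(42, 8) = 118030185; 118030185 < 134217728? YES
  n = 43: C(43, 8) = 145008513; 145008513 < 134217728? NO
  n = 44: C(44, 8) = 177232627; 177232627 < 134217728? NO
  n = 45: C(45, 8) = 215553195; 215553195 < 134217728? NO
The largest n with C(n, 8) < 134217728 is n = 42 (where E[X] = 118030185/134217728 ≈ 0.879393). Hence R(8, 8) > 42, i.e. R(8, 8) ≥ 43.

Largest n = 42; hence R(8, 8) > 42.


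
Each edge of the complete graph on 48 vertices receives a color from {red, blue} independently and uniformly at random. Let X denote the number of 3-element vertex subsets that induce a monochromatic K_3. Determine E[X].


Let X = Σ_S X_S over the C(48, 3) = 17296 subsets S of size 3, where X_S = 1 if the K_3 on S is monochromatic.
For a fixed S, the K_3 on S has C(3, 2) = 3 edges. P[all 3 edges red] = (1/2)^3, and likewise for blue, so P[monochromatic] = 2·(1/2)^3 = 2^{1 − 3} = 1/4.
Summing: E[X] = C(48, 3) · 2^{1 − 3} = 17296 · 1/4 = 4324.
Numerically: E[X] ≈ 4324.000000.

E[X] = C(48,3)·2^(1−C(3,2)) = 4324 ≈ 4324.000000.


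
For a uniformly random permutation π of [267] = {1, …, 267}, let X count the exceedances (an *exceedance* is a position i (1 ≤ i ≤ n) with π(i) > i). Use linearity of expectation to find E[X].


Write X = Σ_{i=1}^{267} X_i, where X_i = 1_{π(i) > i}.
For each fixed i, π(i) is uniform over {1, …, 267} (marginal of a uniform permutation), so P[π(i) > i] = (n − i)/n. Summing: Σ_{i=1}^{267} (n − i)/n = (0 + 1 + … + 266)/267 = 267(267 − 1)/(2·267) = (267 − 1)/2.
Hence E[X] = Σ_{i=1}^{267} (267 − i)/267 = 133 ≈ 133.000000.

E[X] = 133 = 133.000000.


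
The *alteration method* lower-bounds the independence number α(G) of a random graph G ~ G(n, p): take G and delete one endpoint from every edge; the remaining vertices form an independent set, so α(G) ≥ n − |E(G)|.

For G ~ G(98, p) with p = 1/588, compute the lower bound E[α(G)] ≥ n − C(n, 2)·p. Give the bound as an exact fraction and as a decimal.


E[|E(G)|] = C(98, 2)·p = 4753 · (1/588) = 97/12.
E[α(G)] ≥ n − E[|E(G)|] = 98 − 97/12 = 1079/12.
Numerically: ≈ 89.916667.
(This is only a lower bound; the true E[α(G)] may be larger.)

E[α(G)] ≥ 1079/12 ≈ 89.916667.


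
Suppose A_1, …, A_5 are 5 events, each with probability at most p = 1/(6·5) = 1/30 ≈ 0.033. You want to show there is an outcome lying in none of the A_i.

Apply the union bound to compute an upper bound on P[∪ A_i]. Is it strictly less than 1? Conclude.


Union bound: P[∪_{i=1}^{5} A_i] ≤ Σ_i P[A_i] ≤ 5·p = 5·(1/30) = 1/6.
Numerically: 1/6 ≈ 0.167.
Is 1/6 < 1? YES.
Since P[∪ A_i] ≤ 1/6 < 1, the complement has P[∩ A_i^c] ≥ 1 − 1/6 = 5/6 > 0, so some outcome avoids every A_i.

5·p = 1/6 ≈ 0.167; existence CERTIFIED by the union bound.


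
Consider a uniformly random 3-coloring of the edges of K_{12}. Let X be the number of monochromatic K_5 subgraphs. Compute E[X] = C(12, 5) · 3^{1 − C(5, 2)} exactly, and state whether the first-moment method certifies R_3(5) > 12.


E[X] = C(12, 5) · 3^{1 − 10} = 792 · 3^{−9} = 792/19683.
As a reduced fraction: E[X] = 88/2187 ≈ 0.04024.
Is E[X] < 1? YES.
Since E[X] < 1, there exists a 3-coloring of K_{12} with no monochromatic K_5; hence R_3(5) > 12.

E[X] = 88/2187 ≈ 0.04024; E[X] < 1, so R_3(5) > 12.


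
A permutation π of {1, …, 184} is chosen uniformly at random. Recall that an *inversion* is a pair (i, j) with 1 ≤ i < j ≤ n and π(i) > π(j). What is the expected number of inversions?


Write X = Σ X_I over the C(184, 2) = 16836 pairs i < j, with X_I the indicator of one inversion.
There are 16836 indicators.
For each fixed pair i < j, the values π(i) and π(j) are two distinct elements of {1, …, 184} in uniformly random order; by symmetry P[π(i) > π(j)] = 1/2.
By linearity: E[X] = 16836 · (1/2) = C(184, 2) · (1/2) = 16836/2 = 8418 ≈ 8418.00000.

E[X] = 8418 = 8418.00000.


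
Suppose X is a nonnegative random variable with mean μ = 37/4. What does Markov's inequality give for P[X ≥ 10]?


μ = E[X] = 37/4, a = 10.
Markov: P[X ≥ 10] ≤ μ/a = (37/4)/10 = 37/40.
Numerically: ≈ 0.925.
(Since a = 10 > μ = 9.250, the bound 37/40 is < 1 and informative.)

P[X ≥ 10] ≤ 37/40 ≈ 0.925.


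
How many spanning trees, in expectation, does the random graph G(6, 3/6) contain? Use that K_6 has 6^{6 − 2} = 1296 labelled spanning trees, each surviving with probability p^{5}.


K_6 has 6^{6 − 2} = 1296 labelled spanning trees.
For each such spanning tree H, let X_H = 1 if all 5 edges of H are present in G. Then P[X_H = 1] = p^{5} = (1/2)^{5} = 1/32.
By linearity: E[X] = Σ_H E[X_H] = 1296 · p^{5} = 1296 · 1/32 = 81/2.
Numerically: E[X] ≈ 40.5.

E[X] = 1296 · (1/2)^{5} = 81/2 ≈ 40.5.


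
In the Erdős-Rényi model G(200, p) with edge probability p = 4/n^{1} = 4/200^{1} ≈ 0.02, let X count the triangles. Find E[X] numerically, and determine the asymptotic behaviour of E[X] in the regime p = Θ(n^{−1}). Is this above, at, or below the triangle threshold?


Number of potential triangles: C(200, 3) = 1313400.
Each occurs with probability p³ ≈ (0.02)³ ≈ 8.00000000e-06.
By linearity: E[X] = C(200, 3)·p³ ≈ 1313400 · 8.00000000e-06 ≈ 10.507200.
Here α = 1, so p = 4/n is exactly at the triangle threshold p ~ 1/n. Asymptotically E[X] → c³/6 = 4³/6 = 32/3 ≈ 10.666667, a bounded constant. In this regime the triangle count is asymptotically Poisson(c³/6).

E[X] ≈ 10.507200; in regime p = Θ(1/n^{1}) E[X] stays bounded (at the triangle threshold p ~ 1/n).


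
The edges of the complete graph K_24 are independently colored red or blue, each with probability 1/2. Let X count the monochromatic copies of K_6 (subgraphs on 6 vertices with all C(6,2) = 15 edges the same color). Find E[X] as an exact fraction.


Let X = Σ_S X_S over the C(24, 6) = 134596 subsets S of size 6, where X_S = 1 if the K_6 on S is monochromatic.
For a fixed S, the K_6 on S has C(6, 2) = 15 edges. P[all 15 edges red] = (1/2)^15, and likewise for blue, so P[monochromatic] = 2·(1/2)^15 = 2^{1 − 15} = 1/16384.
Summing: E[X] = C(24, 6) · 2^{1 − 15} = 134596 · 1/16384 = 33649/4096.
Numerically: E[X] ≈ 8.2151.

E[X] = C(24,6)·2^(1−C(6,2)) = 33649/4096 ≈ 8.2151.


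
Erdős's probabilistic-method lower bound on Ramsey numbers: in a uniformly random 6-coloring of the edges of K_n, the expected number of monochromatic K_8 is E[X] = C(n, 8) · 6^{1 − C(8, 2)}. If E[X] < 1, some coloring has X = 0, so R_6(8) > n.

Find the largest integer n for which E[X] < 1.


We need C(n, 8) · 6^{1 − 28} < 1, i.e. C(n, 8) < 6^{28 − 1} = 1023490369077469249536.
Check values of n near the boundary:
  n = 1594: C(1594, 8) = 1015652773590544255167; 1015652773590544255167 < 1023490369077469249536? YES
  n = 1595: C(1595, 8) = 1020772636343363633895; 1020772636343363633895 < 1023490369077469249536? YES
  n = 1596: C(1596, 8) = 1025915067760710553965; 1025915067760710553965 < 1023490369077469249536? NO
The largest n with C(n, 8) < 1023490369077469249536 is n = 1595 (where E[X] = 113419181815929292655/113721152119718805504 ≈ 0.997345). Hence R_6(8) > 1595, i.e. R_6(8) ≥ 1596.

Largest n = 1595; hence R_6(8) > 1595.


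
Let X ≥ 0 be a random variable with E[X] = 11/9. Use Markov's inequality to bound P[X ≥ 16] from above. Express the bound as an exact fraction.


μ = E[X] = 11/9, a = 16.
Markov: P[X ≥ 16] ≤ μ/a = (11/9)/16 = 11/144.
Numerically: ≈ 0.076389.
(Since a = 16 > μ = 1.222222, the bound 11/144 is < 1 and informative.)

P[X ≥ 16] ≤ 11/144 ≈ 0.076389.


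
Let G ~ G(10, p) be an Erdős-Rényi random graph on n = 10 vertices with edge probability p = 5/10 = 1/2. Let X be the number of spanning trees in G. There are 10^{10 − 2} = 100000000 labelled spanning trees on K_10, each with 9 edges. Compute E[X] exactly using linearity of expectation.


K_10 has 10^{10 − 2} = 100000000 labelled spanning trees.
For each such spanning tree H, let X_H = 1 if all 9 edges of H are present in G. Then P[X_H = 1] = p^{9} = (1/2)^{9} = 1/512.
By linearity: E[X] = Σ_H E[X_H] = 100000000 · p^{9} = 100000000 · 1/512 = 390625/2.
Numerically: E[X] ≈ 1.9531e+05.

E[X] = 100000000 · (1/2)^{9} = 390625/2 ≈ 1.9531e+05.
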